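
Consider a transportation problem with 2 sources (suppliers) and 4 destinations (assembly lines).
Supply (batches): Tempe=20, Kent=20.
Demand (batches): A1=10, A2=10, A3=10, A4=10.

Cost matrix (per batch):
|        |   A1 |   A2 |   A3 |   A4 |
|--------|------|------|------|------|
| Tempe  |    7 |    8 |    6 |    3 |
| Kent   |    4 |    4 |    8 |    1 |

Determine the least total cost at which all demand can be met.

Optimal allocation:
  Tempe->A3: 10 × 6 = 60
  Tempe->A4: 10 × 3 = 30
  Kent->A1: 10 × 4 = 40
  Kent->A2: 10 × 4 = 40
Total = 60 + 30 + 40 + 40 = 170.

170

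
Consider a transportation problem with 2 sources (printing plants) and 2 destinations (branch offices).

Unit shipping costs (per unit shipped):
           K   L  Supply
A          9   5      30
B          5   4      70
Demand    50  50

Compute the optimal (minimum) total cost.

480

An optimal shipping plan:
  A–L: 30 × 5 = 150
  B–K: 50 × 5 = 250
  B–L: 20 × 4 = 80
Total = 150 + 250 + 80 = 480.
(Supply check: A ships 30; B ships 70.)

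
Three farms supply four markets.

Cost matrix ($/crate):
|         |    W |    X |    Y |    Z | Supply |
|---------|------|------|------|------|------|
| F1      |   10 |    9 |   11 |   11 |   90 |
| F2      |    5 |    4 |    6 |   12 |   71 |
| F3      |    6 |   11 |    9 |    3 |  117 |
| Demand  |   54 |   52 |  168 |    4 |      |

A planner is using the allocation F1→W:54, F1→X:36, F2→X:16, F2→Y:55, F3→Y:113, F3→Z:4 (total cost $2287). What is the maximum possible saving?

Current plan cost = 54·10 + 36·9 + 16·4 + 55·6 + 113·9 + 4·3 = $2287.
Optimal plan:
  F1 to X: 52 crates
  F1 to Y: 38 crates
  F2 to Y: 71 crates
  F3 to W: 54 crates
  F3 to Y: 59 crates
  F3 to Z: 4 crates
Optimal cost = $2179.
Saving = 2287 − 2179 = $108.

108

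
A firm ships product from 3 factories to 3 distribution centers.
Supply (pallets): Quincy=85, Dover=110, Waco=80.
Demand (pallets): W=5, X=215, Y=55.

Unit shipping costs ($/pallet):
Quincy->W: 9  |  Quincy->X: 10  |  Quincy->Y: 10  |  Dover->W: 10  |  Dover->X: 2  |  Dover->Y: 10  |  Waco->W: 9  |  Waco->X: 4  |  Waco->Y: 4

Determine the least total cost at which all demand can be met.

1385

One minimum-cost allocation:
  Quincy->W: 5 pallets
  Quincy->X: 25 pallets
  Quincy->Y: 55 pallets
  Dover->X: 110 pallets
  Waco->X: 80 pallets
Total cost = $1385.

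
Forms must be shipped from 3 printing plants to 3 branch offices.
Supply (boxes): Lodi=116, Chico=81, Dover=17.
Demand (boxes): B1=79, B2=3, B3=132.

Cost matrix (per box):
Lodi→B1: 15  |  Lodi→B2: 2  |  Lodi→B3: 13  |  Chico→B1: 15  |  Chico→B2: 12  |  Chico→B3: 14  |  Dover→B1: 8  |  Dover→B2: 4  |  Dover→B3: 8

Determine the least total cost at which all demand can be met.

2807

Optimal allocation:
  Lodi→B2: 3 × 2 = 6
  Lodi→B3: 113 × 13 = 1469
  Chico→B1: 62 × 15 = 930
  Chico→B3: 19 × 14 = 266
  Dover→B1: 17 × 8 = 136
Total = 6 + 1469 + 930 + 266 + 136 = 2807.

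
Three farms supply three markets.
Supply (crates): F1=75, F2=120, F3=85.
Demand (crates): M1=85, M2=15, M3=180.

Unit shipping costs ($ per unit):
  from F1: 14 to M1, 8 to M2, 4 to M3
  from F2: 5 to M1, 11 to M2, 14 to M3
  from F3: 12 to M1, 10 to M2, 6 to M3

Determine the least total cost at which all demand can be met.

1680

A cheapest plan:
  F1->M3: 75 × $4 = $300
  F2->M1: 85 × $5 = $425
  F2->M2: 15 × $11 = $165
  F2->M3: 20 × $14 = $280
  F3->M3: 85 × $6 = $510
Total = 300 + 425 + 165 + 280 + 510 = $1680.
(Supply check: F1 ships 75; F2 ships 120; F3 ships 85.)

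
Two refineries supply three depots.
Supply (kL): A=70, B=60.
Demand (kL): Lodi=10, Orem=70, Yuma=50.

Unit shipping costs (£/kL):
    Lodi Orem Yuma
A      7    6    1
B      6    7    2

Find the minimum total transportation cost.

An optimal shipping plan:
  A->Orem: 20 kL
  A->Yuma: 50 kL
  B->Lodi: 10 kL
  B->Orem: 50 kL
Total cost = £580.

580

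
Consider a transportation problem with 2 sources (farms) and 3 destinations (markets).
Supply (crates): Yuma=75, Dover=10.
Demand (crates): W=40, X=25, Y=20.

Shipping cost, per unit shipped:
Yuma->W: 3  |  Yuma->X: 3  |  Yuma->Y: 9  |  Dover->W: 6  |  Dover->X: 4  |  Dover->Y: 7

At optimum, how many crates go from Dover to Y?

Solving gives:
  Yuma to W: 40 × 3 = 120
  Yuma to X: 25 × 3 = 75
  Yuma to Y: 10 × 9 = 90
  Dover to Y: 10 × 7 = 70
Total cost = 355.
So Dover→Y carries 10 crates.

10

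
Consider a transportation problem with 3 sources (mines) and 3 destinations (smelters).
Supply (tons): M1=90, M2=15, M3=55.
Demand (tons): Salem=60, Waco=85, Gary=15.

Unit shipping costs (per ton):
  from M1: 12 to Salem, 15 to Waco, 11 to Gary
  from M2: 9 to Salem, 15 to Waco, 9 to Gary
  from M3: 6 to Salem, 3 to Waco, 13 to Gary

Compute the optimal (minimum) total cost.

1455

One minimum-cost allocation:
  M1 to Salem: 45 × 12 = 540
  M1 to Waco: 30 × 15 = 450
  M1 to Gary: 15 × 11 = 165
  M2 to Salem: 15 × 9 = 135
  M3 to Waco: 55 × 3 = 165
Total = 540 + 450 + 165 + 135 + 165 = 1455.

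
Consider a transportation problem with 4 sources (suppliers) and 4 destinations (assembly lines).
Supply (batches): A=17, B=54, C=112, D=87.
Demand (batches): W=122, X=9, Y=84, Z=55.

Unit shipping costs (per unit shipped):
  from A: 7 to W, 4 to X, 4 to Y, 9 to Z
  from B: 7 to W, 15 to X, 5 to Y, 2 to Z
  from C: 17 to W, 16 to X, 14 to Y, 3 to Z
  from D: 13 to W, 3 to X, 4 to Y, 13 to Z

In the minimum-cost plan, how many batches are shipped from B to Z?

The minimum-cost plan:
  A–W: 17 × 7 = 119
  B–W: 54 × 7 = 378
  C–W: 51 × 17 = 867
  C–Y: 6 × 14 = 84
  C–Z: 55 × 3 = 165
  D–X: 9 × 3 = 27
  D–Y: 78 × 4 = 312
Total cost = 1952.
The route B→Z is not used.

0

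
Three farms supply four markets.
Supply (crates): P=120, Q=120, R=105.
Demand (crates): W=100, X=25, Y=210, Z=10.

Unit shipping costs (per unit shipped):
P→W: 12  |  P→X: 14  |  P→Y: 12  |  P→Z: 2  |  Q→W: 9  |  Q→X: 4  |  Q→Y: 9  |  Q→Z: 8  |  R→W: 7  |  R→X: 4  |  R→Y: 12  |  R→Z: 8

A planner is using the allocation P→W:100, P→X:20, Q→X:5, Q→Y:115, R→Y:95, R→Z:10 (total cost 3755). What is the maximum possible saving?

715

Current plan cost = 100·12 + 20·14 + 5·4 + 115·9 + 95·12 + 10·8 = 3755.
Optimal plan:
  P→Y: 110 × 12 = 1320
  P→Z: 10 × 2 = 20
  Q→X: 20 × 4 = 80
  Q→Y: 100 × 9 = 900
  R→W: 100 × 7 = 700
  R→X: 5 × 4 = 20
Optimal cost = 3040.
Saving = 3755 − 3040 = 715.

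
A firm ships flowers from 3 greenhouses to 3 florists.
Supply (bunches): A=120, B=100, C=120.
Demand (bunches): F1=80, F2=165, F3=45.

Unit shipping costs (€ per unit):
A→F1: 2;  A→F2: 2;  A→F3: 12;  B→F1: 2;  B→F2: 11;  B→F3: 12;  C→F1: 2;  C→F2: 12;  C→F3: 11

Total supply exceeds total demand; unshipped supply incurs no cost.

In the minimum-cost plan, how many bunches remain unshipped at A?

Minimum-cost shipments:
  A->F2: 120 bunches
  B->F1: 55 bunches
  B->F2: 45 bunches
  C->F1: 25 bunches
  C->F3: 45 bunches
Total cost = €1390.
A ships 120 of its 120, leaving 0.

0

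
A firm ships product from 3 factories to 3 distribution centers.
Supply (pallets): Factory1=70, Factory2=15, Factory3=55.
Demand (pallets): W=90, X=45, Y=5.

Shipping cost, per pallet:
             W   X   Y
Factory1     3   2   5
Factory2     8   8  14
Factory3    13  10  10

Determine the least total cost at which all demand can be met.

Optimal allocation:
  Factory1->W: 70 × 3 = 210
  Factory2->W: 15 × 8 = 120
  Factory3->W: 5 × 13 = 65
  Factory3->X: 45 × 10 = 450
  Factory3->Y: 5 × 10 = 50
Total = 210 + 120 + 65 + 450 + 50 = 895.

895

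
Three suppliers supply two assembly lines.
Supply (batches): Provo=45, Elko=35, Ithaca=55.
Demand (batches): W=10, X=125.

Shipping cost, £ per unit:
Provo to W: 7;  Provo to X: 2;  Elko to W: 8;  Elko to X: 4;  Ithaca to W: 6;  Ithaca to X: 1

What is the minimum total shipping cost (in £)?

325

A cheapest plan:
  Provo→X: 45 batches
  Elko→W: 10 batches
  Elko→X: 25 batches
  Ithaca→X: 55 batches
Total cost = £325.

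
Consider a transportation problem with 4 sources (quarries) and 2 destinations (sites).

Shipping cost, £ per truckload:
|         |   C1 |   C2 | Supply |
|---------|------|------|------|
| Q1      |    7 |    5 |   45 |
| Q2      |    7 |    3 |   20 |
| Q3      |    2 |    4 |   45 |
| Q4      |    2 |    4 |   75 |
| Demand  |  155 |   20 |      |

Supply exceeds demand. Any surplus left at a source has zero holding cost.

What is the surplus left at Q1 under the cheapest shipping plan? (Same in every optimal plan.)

10

Minimum-cost shipments:
  Q1 to C1: 35 truckloads
  Q2 to C2: 20 truckloads
  Q3 to C1: 45 truckloads
  Q4 to C1: 75 truckloads
Total cost = £545.
Q1 ships 35 of its 45, leaving 10.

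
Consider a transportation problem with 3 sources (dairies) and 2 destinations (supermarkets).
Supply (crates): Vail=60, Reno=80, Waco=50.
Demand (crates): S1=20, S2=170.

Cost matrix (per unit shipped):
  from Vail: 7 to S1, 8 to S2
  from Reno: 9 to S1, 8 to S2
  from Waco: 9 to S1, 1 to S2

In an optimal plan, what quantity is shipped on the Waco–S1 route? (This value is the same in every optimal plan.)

The minimum-cost plan:
  Vail–S1: 20 × 7 = 140
  Vail–S2: 40 × 8 = 320
  Reno–S2: 80 × 8 = 640
  Waco–S2: 50 × 1 = 50
Total cost = 1150.
The route Waco→S1 is not used.

0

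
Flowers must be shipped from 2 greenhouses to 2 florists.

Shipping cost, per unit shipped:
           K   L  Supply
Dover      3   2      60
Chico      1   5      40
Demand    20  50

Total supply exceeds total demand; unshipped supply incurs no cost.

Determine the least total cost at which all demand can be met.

120

An optimal shipping plan:
  Dover→L: 50 × 2 = 100
  Chico→K: 20 × 1 = 20
Total = 100 + 20 = 120.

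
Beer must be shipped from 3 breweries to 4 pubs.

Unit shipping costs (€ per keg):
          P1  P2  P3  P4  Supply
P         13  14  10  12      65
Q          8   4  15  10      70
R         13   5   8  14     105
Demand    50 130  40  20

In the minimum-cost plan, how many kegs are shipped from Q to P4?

Optimal shipments:
  P→P1: 5 kegs
  P→P3: 40 kegs
  P→P4: 20 kegs
  Q→P1: 45 kegs
  Q→P2: 25 kegs
  R→P2: 105 kegs
Total cost = €1690.
The route Q→P4 is not used.

0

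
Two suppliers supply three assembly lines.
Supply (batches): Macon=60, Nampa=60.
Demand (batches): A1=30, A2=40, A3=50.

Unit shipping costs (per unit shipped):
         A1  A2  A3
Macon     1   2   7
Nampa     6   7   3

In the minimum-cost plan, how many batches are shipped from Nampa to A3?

The minimum-cost plan:
  Macon to A1: 30 × 1 = 30
  Macon to A2: 30 × 2 = 60
  Nampa to A2: 10 × 7 = 70
  Nampa to A3: 50 × 3 = 150
Total cost = 310.
So Nampa→A3 carries 50 batches.

50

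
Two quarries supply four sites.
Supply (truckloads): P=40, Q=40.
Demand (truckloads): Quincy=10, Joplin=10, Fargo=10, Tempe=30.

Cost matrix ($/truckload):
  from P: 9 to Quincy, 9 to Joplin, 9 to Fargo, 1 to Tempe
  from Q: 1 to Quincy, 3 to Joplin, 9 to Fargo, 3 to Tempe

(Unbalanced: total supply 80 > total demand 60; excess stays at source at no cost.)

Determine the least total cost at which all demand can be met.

An optimal shipping plan:
  P→Fargo: 10 × $9 = $90
  P→Tempe: 30 × $1 = $30
  Q→Quincy: 10 × $1 = $10
  Q→Joplin: 10 × $3 = $30
Total = 90 + 30 + 10 + 30 = $160.

160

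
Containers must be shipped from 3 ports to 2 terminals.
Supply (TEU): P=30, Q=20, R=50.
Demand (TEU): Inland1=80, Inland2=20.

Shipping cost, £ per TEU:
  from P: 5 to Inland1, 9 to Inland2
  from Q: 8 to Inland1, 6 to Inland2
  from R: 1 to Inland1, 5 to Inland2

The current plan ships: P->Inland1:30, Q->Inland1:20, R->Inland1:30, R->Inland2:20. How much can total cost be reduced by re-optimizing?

Current plan cost = 30·5 + 20·8 + 30·1 + 20·5 = £440.
Optimal plan:
  P->Inland1: 30 × £5 = £150
  Q->Inland2: 20 × £6 = £120
  R->Inland1: 50 × £1 = £50
Optimal cost = £320.
Saving = 440 − 320 = £120.

120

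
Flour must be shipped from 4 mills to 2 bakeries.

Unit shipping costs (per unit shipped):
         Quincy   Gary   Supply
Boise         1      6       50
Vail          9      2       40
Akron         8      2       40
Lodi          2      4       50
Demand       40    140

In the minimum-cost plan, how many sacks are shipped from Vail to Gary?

40

Optimal shipments:
  Boise→Quincy: 40 × 1 = 40
  Boise→Gary: 10 × 6 = 60
  Vail→Gary: 40 × 2 = 80
  Akron→Gary: 40 × 2 = 80
  Lodi→Gary: 50 × 4 = 200
Total cost = 460.
So Vail→Gary carries 40 sacks.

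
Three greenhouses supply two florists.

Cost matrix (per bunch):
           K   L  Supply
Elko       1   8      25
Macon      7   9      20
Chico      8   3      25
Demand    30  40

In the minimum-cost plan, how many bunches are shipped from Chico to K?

0

The minimum-cost plan:
  Elko to K: 25 bunches
  Macon to K: 5 bunches
  Macon to L: 15 bunches
  Chico to L: 25 bunches
Total cost = 270.
The route Chico→K is not used.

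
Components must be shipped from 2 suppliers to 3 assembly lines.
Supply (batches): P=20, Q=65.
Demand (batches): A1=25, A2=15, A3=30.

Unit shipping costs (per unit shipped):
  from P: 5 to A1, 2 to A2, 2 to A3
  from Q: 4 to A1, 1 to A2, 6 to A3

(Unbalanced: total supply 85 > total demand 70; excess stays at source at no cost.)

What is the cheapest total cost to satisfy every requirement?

215

Optimal allocation:
  P→A3: 20 batches
  Q→A1: 25 batches
  Q→A2: 15 batches
  Q→A3: 10 batches
Total cost = 215.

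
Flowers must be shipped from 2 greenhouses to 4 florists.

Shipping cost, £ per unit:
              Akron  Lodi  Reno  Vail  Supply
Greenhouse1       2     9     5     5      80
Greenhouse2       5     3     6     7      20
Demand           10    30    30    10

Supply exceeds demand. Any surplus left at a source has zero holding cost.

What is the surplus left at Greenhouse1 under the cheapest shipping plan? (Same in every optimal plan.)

20

An optimal plan:
  Greenhouse1→Akron: 10 bunches
  Greenhouse1→Lodi: 10 bunches
  Greenhouse1→Reno: 30 bunches
  Greenhouse1→Vail: 10 bunches
  Greenhouse2→Lodi: 20 bunches
Total cost = £370.
Greenhouse1 ships 60 of its 80, leaving 20.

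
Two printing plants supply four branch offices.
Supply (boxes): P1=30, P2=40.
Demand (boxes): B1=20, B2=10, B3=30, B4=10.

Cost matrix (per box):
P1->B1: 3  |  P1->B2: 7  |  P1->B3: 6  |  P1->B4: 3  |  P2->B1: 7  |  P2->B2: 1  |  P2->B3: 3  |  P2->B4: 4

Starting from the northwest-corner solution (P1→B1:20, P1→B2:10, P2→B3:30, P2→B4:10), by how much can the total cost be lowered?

Current plan cost = 20·3 + 10·7 + 30·3 + 10·4 = 260.
Optimal plan:
  P1 to B1: 20 boxes
  P1 to B4: 10 boxes
  P2 to B2: 10 boxes
  P2 to B3: 30 boxes
Optimal cost = 190.
Saving = 260 − 190 = 70.

70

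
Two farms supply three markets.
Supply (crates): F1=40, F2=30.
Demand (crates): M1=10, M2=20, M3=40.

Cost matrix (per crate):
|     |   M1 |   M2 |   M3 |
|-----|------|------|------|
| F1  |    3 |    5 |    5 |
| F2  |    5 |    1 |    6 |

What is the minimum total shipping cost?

An optimal shipping plan:
  F1–M1: 10 × 3 = 30
  F1–M3: 30 × 5 = 150
  F2–M2: 20 × 1 = 20
  F2–M3: 10 × 6 = 60
Total = 30 + 150 + 20 + 60 = 260.

260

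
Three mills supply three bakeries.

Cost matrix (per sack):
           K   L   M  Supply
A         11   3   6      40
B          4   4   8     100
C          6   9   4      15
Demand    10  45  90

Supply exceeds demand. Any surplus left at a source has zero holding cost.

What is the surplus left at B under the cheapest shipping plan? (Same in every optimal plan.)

Minimum-cost shipments:
  A->M: 40 × 6 = 240
  B->K: 10 × 4 = 40
  B->L: 45 × 4 = 180
  B->M: 35 × 8 = 280
  C->M: 15 × 4 = 60
Total cost = 800.
B ships 90 of its 100, leaving 10.

10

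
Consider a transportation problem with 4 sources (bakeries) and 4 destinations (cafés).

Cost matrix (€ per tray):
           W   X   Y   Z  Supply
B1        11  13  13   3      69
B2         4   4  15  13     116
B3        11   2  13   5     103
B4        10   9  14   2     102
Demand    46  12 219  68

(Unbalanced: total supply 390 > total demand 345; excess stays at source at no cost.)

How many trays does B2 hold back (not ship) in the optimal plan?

45

Minimum-cost shipments:
  B1→Y: 69 × €13 = €897
  B2→W: 46 × €4 = €184
  B2→X: 12 × €4 = €48
  B2→Y: 13 × €15 = €195
  B3→Y: 103 × €13 = €1339
  B4→Y: 34 × €14 = €476
  B4→Z: 68 × €2 = €136
Total cost = €3275.
B2 ships 71 of its 116, leaving 45.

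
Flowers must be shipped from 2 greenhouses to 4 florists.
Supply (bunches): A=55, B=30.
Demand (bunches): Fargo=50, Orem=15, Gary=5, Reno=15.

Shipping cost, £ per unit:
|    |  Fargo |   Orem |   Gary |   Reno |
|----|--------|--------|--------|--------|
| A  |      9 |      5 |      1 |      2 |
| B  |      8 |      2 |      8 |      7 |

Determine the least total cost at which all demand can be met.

500

A cheapest plan:
  A->Fargo: 35 × £9 = £315
  A->Gary: 5 × £1 = £5
  A->Reno: 15 × £2 = £30
  B->Fargo: 15 × £8 = £120
  B->Orem: 15 × £2 = £30
Total = 315 + 5 + 30 + 120 + 30 = £500.
(Supply check: A ships 55; B ships 30.)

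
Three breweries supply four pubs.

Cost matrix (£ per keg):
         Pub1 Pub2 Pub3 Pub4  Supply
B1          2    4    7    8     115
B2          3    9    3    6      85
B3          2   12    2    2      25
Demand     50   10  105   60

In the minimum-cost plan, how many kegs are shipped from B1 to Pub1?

Optimal shipments:
  B1→Pub1: 50 × £2 = £100
  B1→Pub2: 10 × £4 = £40
  B1→Pub3: 20 × £7 = £140
  B1→Pub4: 35 × £8 = £280
  B2→Pub3: 85 × £3 = £255
  B3→Pub4: 25 × £2 = £50
Total cost = £865.
So B1→Pub1 carries 50 kegs.

50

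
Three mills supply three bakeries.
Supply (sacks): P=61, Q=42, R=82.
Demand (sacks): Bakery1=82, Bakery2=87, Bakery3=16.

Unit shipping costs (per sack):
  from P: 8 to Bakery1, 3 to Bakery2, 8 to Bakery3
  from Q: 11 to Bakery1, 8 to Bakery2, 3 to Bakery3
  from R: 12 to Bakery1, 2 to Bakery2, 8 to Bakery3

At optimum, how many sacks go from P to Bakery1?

56

Solving gives:
  P–Bakery1: 56 sacks
  P–Bakery2: 5 sacks
  Q–Bakery1: 26 sacks
  Q–Bakery3: 16 sacks
  R–Bakery2: 82 sacks
Total cost = 961.
So P→Bakery1 carries 56 sacks.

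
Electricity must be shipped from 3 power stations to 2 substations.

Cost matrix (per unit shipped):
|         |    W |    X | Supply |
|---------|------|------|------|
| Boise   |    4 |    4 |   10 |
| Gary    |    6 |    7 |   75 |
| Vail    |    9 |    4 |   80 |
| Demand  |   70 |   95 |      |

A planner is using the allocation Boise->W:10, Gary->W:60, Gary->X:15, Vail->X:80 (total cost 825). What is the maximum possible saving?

Current plan cost = 10·4 + 60·6 + 15·7 + 80·4 = 825.
Optimal plan:
  Boise to X: 10 × 4 = 40
  Gary to W: 70 × 6 = 420
  Gary to X: 5 × 7 = 35
  Vail to X: 80 × 4 = 320
Optimal cost = 815.
Saving = 825 − 815 = 10.

10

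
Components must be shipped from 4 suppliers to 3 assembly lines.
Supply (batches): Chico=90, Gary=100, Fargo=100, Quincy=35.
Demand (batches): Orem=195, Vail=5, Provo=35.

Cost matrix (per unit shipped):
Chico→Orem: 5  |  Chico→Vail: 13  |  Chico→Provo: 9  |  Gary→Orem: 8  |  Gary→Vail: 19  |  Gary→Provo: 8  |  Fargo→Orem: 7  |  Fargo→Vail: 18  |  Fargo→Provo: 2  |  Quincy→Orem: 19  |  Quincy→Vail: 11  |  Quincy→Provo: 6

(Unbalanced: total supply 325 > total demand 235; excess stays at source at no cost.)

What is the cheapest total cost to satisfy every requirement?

A cheapest plan:
  Chico->Orem: 90 × 5 = 450
  Gary->Orem: 40 × 8 = 320
  Fargo->Orem: 65 × 7 = 455
  Fargo->Provo: 35 × 2 = 70
  Quincy->Vail: 5 × 11 = 55
Total = 450 + 320 + 455 + 70 + 55 = 1350.

1350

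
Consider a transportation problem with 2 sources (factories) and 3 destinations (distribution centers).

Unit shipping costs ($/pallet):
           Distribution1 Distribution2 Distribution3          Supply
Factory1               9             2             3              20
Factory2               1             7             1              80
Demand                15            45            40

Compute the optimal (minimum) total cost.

An optimal shipping plan:
  Factory1 to Distribution2: 20 pallets
  Factory2 to Distribution1: 15 pallets
  Factory2 to Distribution2: 25 pallets
  Factory2 to Distribution3: 40 pallets
Total cost = $270.

270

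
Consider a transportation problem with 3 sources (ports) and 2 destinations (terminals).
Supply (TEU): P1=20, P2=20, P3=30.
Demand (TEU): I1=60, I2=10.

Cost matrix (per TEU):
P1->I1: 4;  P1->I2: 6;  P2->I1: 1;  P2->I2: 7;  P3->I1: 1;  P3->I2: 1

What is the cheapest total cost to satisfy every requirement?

An optimal shipping plan:
  P1→I1: 20 TEU
  P2→I1: 20 TEU
  P3→I1: 20 TEU
  P3→I2: 10 TEU
Total cost = 130.

130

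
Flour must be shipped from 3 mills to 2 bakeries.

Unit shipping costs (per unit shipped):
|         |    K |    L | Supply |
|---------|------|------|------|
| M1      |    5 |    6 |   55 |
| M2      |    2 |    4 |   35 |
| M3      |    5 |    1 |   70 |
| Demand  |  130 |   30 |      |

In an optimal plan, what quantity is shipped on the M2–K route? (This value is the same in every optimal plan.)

35

Optimal shipments:
  M1→K: 55 sacks
  M2→K: 35 sacks
  M3→K: 40 sacks
  M3→L: 30 sacks
Total cost = 575.
So M2→K carries 35 sacks.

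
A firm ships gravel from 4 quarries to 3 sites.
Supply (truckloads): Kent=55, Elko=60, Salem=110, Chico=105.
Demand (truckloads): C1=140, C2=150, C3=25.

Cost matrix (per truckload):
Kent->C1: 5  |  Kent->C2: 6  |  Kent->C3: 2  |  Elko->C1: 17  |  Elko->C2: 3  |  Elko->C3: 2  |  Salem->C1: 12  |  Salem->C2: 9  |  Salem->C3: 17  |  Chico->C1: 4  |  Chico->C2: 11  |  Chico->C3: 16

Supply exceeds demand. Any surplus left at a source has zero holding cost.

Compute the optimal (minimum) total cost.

An optimal shipping plan:
  Kent to C1: 35 × 5 = 175
  Kent to C3: 20 × 2 = 40
  Elko to C2: 55 × 3 = 165
  Elko to C3: 5 × 2 = 10
  Salem to C2: 95 × 9 = 855
  Chico to C1: 105 × 4 = 420
Total = 175 + 40 + 165 + 10 + 855 + 420 = 1665.

1665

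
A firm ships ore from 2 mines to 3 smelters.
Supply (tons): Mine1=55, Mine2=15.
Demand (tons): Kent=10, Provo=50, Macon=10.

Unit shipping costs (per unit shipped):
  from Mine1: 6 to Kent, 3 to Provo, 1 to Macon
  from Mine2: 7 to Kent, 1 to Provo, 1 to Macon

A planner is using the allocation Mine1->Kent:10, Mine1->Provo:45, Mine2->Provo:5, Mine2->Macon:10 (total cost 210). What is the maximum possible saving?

20

Current plan cost = 10·6 + 45·3 + 5·1 + 10·1 = 210.
Optimal plan:
  Mine1->Kent: 10 × 6 = 60
  Mine1->Provo: 35 × 3 = 105
  Mine1->Macon: 10 × 1 = 10
  Mine2->Provo: 15 × 1 = 15
Optimal cost = 190.
Saving = 210 − 190 = 20.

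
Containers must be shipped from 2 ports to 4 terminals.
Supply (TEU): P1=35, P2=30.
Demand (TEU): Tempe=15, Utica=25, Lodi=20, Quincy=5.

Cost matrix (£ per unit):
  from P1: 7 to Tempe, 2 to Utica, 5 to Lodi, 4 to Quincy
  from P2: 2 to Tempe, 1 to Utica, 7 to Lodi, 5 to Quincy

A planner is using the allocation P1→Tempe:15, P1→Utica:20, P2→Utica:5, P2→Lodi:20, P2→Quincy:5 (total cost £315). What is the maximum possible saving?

Current plan cost = 15·7 + 20·2 + 5·1 + 20·7 + 5·5 = £315.
Optimal plan:
  P1–Utica: 10 TEU
  P1–Lodi: 20 TEU
  P1–Quincy: 5 TEU
  P2–Tempe: 15 TEU
  P2–Utica: 15 TEU
Optimal cost = £185.
Saving = 315 − 185 = £130.

130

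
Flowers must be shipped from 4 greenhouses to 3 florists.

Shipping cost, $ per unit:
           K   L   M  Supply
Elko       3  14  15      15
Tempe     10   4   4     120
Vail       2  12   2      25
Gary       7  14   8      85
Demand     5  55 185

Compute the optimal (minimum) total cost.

A cheapest plan:
  Elko→K: 5 × $3 = $15
  Elko→L: 10 × $14 = $140
  Tempe→L: 45 × $4 = $180
  Tempe→M: 75 × $4 = $300
  Vail→M: 25 × $2 = $50
  Gary→M: 85 × $8 = $680
Total = 15 + 140 + 180 + 300 + 50 + 680 = $1365.

1365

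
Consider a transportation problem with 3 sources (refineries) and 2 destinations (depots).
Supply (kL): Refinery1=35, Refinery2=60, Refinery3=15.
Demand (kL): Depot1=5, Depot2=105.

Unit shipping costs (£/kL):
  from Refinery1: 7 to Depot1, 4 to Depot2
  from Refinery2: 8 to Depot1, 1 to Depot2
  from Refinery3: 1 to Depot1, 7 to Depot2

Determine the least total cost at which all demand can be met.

One minimum-cost allocation:
  Refinery1->Depot2: 35 × £4 = £140
  Refinery2->Depot2: 60 × £1 = £60
  Refinery3->Depot1: 5 × £1 = £5
  Refinery3->Depot2: 10 × £7 = £70
Total = 140 + 60 + 5 + 70 = £275.

275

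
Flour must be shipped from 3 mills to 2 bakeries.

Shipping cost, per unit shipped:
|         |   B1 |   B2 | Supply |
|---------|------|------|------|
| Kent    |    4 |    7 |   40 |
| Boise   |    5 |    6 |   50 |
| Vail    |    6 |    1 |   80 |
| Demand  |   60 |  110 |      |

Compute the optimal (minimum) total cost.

520

An optimal shipping plan:
  Kent to B1: 40 × 4 = 160
  Boise to B1: 20 × 5 = 100
  Boise to B2: 30 × 6 = 180
  Vail to B2: 80 × 1 = 80
Total = 160 + 100 + 180 + 80 = 520.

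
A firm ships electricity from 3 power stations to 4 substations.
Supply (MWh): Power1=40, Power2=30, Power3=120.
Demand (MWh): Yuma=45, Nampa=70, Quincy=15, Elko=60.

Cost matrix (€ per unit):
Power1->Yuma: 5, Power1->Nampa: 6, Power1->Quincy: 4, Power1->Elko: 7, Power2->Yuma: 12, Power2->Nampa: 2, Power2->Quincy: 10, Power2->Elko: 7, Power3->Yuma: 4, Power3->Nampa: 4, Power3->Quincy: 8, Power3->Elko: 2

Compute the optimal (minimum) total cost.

605

One minimum-cost allocation:
  Power1–Yuma: 25 × €5 = €125
  Power1–Quincy: 15 × €4 = €60
  Power2–Nampa: 30 × €2 = €60
  Power3–Yuma: 20 × €4 = €80
  Power3–Nampa: 40 × €4 = €160
  Power3–Elko: 60 × €2 = €120
Total = 125 + 60 + 60 + 80 + 160 + 120 = €605.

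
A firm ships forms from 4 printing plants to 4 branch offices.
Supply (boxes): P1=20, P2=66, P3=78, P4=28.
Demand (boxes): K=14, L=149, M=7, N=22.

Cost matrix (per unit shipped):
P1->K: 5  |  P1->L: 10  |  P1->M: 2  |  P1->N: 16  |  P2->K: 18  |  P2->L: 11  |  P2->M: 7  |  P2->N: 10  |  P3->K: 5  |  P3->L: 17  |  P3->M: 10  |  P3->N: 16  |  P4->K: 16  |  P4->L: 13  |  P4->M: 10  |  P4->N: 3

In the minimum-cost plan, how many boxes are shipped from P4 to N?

22

The minimum-cost plan:
  P1->L: 13 × 10 = 130
  P1->M: 7 × 2 = 14
  P2->L: 66 × 11 = 726
  P3->K: 14 × 5 = 70
  P3->L: 64 × 17 = 1088
  P4->L: 6 × 13 = 78
  P4->N: 22 × 3 = 66
Total cost = 2172.
So P4→N carries 22 boxes.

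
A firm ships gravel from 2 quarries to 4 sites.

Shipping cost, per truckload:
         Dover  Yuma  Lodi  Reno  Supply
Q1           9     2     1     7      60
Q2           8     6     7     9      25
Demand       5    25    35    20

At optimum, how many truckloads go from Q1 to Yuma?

25

Solving gives:
  Q1 to Yuma: 25 truckloads
  Q1 to Lodi: 35 truckloads
  Q2 to Dover: 5 truckloads
  Q2 to Reno: 20 truckloads
Total cost = 305.
So Q1→Yuma carries 25 truckloads.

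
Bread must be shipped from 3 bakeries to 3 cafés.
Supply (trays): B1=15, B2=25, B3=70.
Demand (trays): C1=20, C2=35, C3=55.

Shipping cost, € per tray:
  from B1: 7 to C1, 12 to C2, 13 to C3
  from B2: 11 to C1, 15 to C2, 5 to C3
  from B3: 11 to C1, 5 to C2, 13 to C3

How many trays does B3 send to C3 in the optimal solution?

30

Optimal shipments:
  B1→C1: 15 trays
  B2→C3: 25 trays
  B3→C1: 5 trays
  B3→C2: 35 trays
  B3→C3: 30 trays
Total cost = €850.
So B3→C3 carries 30 trays.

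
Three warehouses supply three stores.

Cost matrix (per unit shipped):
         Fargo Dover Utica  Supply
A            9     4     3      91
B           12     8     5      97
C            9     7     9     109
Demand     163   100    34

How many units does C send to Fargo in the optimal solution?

109

The minimum-cost plan:
  A to Dover: 91 × 4 = 364
  B to Fargo: 54 × 12 = 648
  B to Dover: 9 × 8 = 72
  B to Utica: 34 × 5 = 170
  C to Fargo: 109 × 9 = 981
Total cost = 2235.
So C→Fargo carries 109 units.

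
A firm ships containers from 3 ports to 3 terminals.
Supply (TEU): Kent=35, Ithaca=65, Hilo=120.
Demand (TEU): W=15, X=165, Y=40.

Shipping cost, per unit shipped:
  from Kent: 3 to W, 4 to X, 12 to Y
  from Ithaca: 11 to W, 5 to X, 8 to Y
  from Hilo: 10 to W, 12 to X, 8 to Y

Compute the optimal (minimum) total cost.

One minimum-cost allocation:
  Kent->X: 35 × 4 = 140
  Ithaca->X: 65 × 5 = 325
  Hilo->W: 15 × 10 = 150
  Hilo->X: 65 × 12 = 780
  Hilo->Y: 40 × 8 = 320
Total = 140 + 325 + 150 + 780 + 320 = 1715.

1715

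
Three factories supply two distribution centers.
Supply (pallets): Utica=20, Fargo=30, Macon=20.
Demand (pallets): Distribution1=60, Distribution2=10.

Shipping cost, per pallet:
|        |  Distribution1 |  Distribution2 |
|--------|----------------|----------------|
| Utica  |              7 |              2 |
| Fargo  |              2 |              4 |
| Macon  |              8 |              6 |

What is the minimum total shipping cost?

310

Optimal allocation:
  Utica→Distribution1: 10 × 7 = 70
  Utica→Distribution2: 10 × 2 = 20
  Fargo→Distribution1: 30 × 2 = 60
  Macon→Distribution1: 20 × 8 = 160
Total = 70 + 20 + 60 + 160 = 310.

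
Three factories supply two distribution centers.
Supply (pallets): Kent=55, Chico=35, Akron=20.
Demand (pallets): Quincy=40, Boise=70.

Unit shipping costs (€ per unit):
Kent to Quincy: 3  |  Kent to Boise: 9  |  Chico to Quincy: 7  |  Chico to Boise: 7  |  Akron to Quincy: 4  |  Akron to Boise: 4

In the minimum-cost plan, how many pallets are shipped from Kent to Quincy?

Optimal shipments:
  Kent to Quincy: 40 × €3 = €120
  Kent to Boise: 15 × €9 = €135
  Chico to Boise: 35 × €7 = €245
  Akron to Boise: 20 × €4 = €80
Total cost = €580.
So Kent→Quincy carries 40 pallets.

40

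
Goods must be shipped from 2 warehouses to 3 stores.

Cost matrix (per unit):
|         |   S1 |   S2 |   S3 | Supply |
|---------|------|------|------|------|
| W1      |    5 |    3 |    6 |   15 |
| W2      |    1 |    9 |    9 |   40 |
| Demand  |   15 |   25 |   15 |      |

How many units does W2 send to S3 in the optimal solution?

15

The minimum-cost plan:
  W1->S2: 15 × 3 = 45
  W2->S1: 15 × 1 = 15
  W2->S2: 10 × 9 = 90
  W2->S3: 15 × 9 = 135
Total cost = 285.
So W2→S3 carries 15 units.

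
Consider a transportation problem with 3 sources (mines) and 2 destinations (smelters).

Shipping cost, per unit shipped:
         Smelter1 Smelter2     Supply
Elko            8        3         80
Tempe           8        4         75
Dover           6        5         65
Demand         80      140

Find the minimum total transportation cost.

990

An optimal shipping plan:
  Elko to Smelter2: 80 × 3 = 240
  Tempe to Smelter1: 15 × 8 = 120
  Tempe to Smelter2: 60 × 4 = 240
  Dover to Smelter1: 65 × 6 = 390
Total = 240 + 120 + 240 + 390 = 990.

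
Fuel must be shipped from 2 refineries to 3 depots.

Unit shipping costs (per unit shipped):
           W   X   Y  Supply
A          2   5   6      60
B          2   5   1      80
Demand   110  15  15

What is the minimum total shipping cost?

310

One minimum-cost allocation:
  A to W: 45 × 2 = 90
  A to X: 15 × 5 = 75
  B to W: 65 × 2 = 130
  B to Y: 15 × 1 = 15
Total = 90 + 75 + 130 + 15 = 310.
(Supply check: A ships 60; B ships 80.)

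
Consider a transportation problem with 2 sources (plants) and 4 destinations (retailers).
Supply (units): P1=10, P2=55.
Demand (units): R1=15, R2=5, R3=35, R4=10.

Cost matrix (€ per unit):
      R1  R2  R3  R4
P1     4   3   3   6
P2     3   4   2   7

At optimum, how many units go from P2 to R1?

Solving gives:
  P1→R2: 5 × €3 = €15
  P1→R4: 5 × €6 = €30
  P2→R1: 15 × €3 = €45
  P2→R3: 35 × €2 = €70
  P2→R4: 5 × €7 = €35
Total cost = €195.
So P2→R1 carries 15 units.

15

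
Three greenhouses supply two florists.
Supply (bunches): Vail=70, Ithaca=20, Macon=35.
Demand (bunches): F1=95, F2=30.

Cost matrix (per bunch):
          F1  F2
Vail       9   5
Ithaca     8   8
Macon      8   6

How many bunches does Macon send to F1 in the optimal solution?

Solving gives:
  Vail–F1: 40 × 9 = 360
  Vail–F2: 30 × 5 = 150
  Ithaca–F1: 20 × 8 = 160
  Macon–F1: 35 × 8 = 280
Total cost = 950.
So Macon→F1 carries 35 bunches.

35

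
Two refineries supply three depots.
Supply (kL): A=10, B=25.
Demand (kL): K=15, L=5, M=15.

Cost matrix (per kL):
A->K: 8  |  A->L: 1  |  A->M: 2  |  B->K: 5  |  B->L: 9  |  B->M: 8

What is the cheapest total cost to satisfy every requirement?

170

Optimal allocation:
  A to L: 5 × 1 = 5
  A to M: 5 × 2 = 10
  B to K: 15 × 5 = 75
  B to M: 10 × 8 = 80
Total = 5 + 10 + 75 + 80 = 170.
(Supply check: A ships 10; B ships 25.)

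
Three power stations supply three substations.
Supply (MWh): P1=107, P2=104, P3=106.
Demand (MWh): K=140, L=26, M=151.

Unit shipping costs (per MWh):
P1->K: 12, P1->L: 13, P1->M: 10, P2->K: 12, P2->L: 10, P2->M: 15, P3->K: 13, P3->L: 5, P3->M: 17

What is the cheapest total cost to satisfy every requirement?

3620

An optimal shipping plan:
  P1→M: 107 × 10 = 1070
  P2→K: 60 × 12 = 720
  P2→M: 44 × 15 = 660
  P3→K: 80 × 13 = 1040
  P3→L: 26 × 5 = 130
Total = 1070 + 720 + 660 + 1040 + 130 = 3620.
(Supply check: P1 ships 107; P2 ships 104; P3 ships 106.)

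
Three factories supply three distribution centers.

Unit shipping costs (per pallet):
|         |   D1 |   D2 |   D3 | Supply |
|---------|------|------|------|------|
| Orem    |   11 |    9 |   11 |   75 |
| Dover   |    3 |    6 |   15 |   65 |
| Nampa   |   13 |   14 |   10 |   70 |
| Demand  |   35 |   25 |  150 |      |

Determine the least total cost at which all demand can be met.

A cheapest plan:
  Orem->D3: 75 pallets
  Dover->D1: 35 pallets
  Dover->D2: 25 pallets
  Dover->D3: 5 pallets
  Nampa->D3: 70 pallets
Total cost = 1855.
(Supply check: Orem ships 75; Dover ships 65; Nampa ships 70.)

1855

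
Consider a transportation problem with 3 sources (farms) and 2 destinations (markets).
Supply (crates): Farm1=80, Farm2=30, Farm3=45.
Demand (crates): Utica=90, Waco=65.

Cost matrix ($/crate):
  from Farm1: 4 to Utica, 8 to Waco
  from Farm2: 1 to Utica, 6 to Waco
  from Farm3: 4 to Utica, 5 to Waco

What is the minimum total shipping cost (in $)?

655

One minimum-cost allocation:
  Farm1->Utica: 60 × $4 = $240
  Farm1->Waco: 20 × $8 = $160
  Farm2->Utica: 30 × $1 = $30
  Farm3->Waco: 45 × $5 = $225
Total = 240 + 160 + 30 + 225 = $655.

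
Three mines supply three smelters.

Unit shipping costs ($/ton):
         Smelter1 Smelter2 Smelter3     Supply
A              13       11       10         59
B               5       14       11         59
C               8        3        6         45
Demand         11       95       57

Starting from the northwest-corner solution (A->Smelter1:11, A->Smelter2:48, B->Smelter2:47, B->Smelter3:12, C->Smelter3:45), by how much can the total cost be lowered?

373

Current plan cost = 11·13 + 48·11 + 47·14 + 12·11 + 45·6 = $1731.
Optimal plan:
  A to Smelter2: 50 tons
  A to Smelter3: 9 tons
  B to Smelter1: 11 tons
  B to Smelter3: 48 tons
  C to Smelter2: 45 tons
Optimal cost = $1358.
Saving = 1731 − 1358 = $373.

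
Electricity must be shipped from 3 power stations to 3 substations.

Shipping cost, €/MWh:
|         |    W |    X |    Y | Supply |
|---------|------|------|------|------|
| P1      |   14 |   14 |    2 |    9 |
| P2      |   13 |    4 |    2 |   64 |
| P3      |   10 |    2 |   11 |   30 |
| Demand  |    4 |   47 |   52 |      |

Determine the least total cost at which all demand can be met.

A cheapest plan:
  P1→Y: 9 × €2 = €18
  P2→X: 21 × €4 = €84
  P2→Y: 43 × €2 = €86
  P3→W: 4 × €10 = €40
  P3→X: 26 × €2 = €52
Total = 18 + 84 + 86 + 40 + 52 = €280.

280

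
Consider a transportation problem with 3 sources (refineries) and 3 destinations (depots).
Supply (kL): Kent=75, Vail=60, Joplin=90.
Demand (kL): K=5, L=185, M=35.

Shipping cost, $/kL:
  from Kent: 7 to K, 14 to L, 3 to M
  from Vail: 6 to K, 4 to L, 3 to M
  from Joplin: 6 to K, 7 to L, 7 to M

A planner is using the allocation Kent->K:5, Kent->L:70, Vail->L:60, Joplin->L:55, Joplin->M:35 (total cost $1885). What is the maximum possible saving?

Current plan cost = 5·7 + 70·14 + 60·4 + 55·7 + 35·7 = $1885.
Optimal plan:
  Kent to K: 5 × $7 = $35
  Kent to L: 35 × $14 = $490
  Kent to M: 35 × $3 = $105
  Vail to L: 60 × $4 = $240
  Joplin to L: 90 × $7 = $630
Optimal cost = $1500.
Saving = 1885 − 1500 = $385.

385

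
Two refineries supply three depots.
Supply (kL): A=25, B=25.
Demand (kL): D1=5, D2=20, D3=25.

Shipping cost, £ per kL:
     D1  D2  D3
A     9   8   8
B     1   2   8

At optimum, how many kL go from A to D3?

The minimum-cost plan:
  A→D3: 25 × £8 = £200
  B→D1: 5 × £1 = £5
  B→D2: 20 × £2 = £40
Total cost = £245.
So A→D3 carries 25 kL.

25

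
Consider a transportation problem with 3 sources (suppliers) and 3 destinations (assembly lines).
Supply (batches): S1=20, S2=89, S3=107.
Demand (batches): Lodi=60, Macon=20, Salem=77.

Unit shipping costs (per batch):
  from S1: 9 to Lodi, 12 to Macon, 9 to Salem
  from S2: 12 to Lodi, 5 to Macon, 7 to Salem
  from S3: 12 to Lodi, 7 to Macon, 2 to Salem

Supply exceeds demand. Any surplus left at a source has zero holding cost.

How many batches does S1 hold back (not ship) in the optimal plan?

An optimal plan:
  S1 to Lodi: 20 × 9 = 180
  S2 to Lodi: 40 × 12 = 480
  S2 to Macon: 20 × 5 = 100
  S3 to Salem: 77 × 2 = 154
Total cost = 914.
S1 ships 20 of its 20, leaving 0.

0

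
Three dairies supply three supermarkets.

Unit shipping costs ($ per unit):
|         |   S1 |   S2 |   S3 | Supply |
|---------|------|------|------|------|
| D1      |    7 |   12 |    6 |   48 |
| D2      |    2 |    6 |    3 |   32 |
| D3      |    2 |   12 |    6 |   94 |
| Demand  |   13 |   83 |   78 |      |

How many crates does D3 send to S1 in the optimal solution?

13

Optimal shipments:
  D1 to S2: 48 × $12 = $576
  D2 to S2: 32 × $6 = $192
  D3 to S1: 13 × $2 = $26
  D3 to S2: 3 × $12 = $36
  D3 to S3: 78 × $6 = $468
Total cost = $1298.
So D3→S1 carries 13 crates.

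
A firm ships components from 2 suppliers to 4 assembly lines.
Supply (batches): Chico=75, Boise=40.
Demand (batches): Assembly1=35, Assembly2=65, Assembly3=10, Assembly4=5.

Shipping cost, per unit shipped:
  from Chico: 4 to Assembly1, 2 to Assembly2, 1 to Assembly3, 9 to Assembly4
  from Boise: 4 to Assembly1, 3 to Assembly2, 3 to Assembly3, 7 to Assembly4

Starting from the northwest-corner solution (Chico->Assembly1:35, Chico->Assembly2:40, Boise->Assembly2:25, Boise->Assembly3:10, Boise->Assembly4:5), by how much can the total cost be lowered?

Current plan cost = 35·4 + 40·2 + 25·3 + 10·3 + 5·7 = 360.
Optimal plan:
  Chico→Assembly2: 65 × 2 = 130
  Chico→Assembly3: 10 × 1 = 10
  Boise→Assembly1: 35 × 4 = 140
  Boise→Assembly4: 5 × 7 = 35
Optimal cost = 315.
Saving = 360 − 315 = 45.

45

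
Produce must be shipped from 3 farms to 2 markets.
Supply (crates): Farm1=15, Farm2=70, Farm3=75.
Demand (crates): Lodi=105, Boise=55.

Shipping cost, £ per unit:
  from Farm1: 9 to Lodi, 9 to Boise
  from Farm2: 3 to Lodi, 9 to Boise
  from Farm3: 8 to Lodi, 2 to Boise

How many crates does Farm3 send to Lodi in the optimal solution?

20

Solving gives:
  Farm1–Lodi: 15 crates
  Farm2–Lodi: 70 crates
  Farm3–Lodi: 20 crates
  Farm3–Boise: 55 crates
Total cost = £615.
So Farm3→Lodi carries 20 crates.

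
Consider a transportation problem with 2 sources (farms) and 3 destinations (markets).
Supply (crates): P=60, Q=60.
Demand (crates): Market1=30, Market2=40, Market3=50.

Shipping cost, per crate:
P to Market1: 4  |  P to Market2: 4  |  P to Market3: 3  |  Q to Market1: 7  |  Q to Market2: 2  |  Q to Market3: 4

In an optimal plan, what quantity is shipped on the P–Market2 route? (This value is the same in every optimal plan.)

0

The minimum-cost plan:
  P to Market1: 30 × 4 = 120
  P to Market3: 30 × 3 = 90
  Q to Market2: 40 × 2 = 80
  Q to Market3: 20 × 4 = 80
Total cost = 370.
The route P→Market2 is not used.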